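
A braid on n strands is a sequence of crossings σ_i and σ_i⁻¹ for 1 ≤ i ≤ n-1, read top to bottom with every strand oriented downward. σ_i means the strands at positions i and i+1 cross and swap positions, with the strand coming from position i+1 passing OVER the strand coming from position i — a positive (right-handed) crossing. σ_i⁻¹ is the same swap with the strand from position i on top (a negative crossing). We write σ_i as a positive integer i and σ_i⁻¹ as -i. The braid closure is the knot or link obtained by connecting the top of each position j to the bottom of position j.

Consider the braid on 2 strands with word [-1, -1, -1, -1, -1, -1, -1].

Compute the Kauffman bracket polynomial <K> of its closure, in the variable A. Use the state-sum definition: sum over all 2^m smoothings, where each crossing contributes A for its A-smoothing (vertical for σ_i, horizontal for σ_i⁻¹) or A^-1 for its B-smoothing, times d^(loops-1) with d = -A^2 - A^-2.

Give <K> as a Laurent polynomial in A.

A^19 - A^15 + A^11 - A^7 + A^3 - A^-1 - A^-9

Derivation:
Braid: s1^-1 s1^-1 s1^-1 s1^-1 s1^-1 s1^-1 s1^-1 on 2 strands, 7 crossings.
Writhe w = (#positive) - (#negative) = 0 - 7 = -7.
Computing the Kauffman bracket via state sum. There are 2^7 = 128 states.
Each crossing splits two ways (0=vertical, 1=horizontal). The state's weight is A^(#A-smoothings - #B-smoothings) * d^(loops - 1).
Tabulate the states by total A-exponent and number of loops L (A-exp: L × count):
  A^7: L=7 ×1
  A^5: L=6 ×7
  A^3: L=5 ×21
  A^1: L=4 ×35
  A^-1: L=3 ×35
  A^-3: L=2 ×21
  A^-5: L=1 ×7
  A^-7: L=2 ×1
Each group contributes A^e * Σ count * d^(L-1):
Powers of d = -A^2 - A^-2: d^2 = A^4 + 2 + A^-4; d^3 = -A^6 - 3*A^2 - 3*A^-2 - A^-6; d^4 = A^8 + 4*A^4 + 6 + 4*A^-4 + A^-8; d^5 = -A^10 - 5*A^6 - 10*A^2 - 10*A^-2 - 5*A^-6 - A^-10; d^6 = A^12 + 6*A^8 + 15*A^4 + 20 + 15*A^-4 + 6*A^-8 + A^-12.
  A^7 * (d^6) = A^19 + 6*A^15 + 15*A^11 + 20*A^7 + 15*A^3 + 6*A^-1 + A^-5
  A^5 * (7*d^5) = -7*A^15 - 35*A^11 - 70*A^7 - 70*A^3 - 35*A^-1 - 7*A^-5
  A^3 * (21*d^4) = 21*A^11 + 84*A^7 + 126*A^3 + 84*A^-1 + 21*A^-5
  A^1 * (35*d^3) = -35*A^7 - 105*A^3 - 105*A^-1 - 35*A^-5
  A^-1 * (35*d^2) = 35*A^3 + 70*A^-1 + 35*A^-5
  A^-3 * (21*d) = -21*A^-1 - 21*A^-5
  A^-5 * (7) = 7*A^-5
  A^-7 * (d) = -A^-5 - A^-9
Summing the groups: <K> = A^19 - A^15 + A^11 - A^7 + A^3 - A^-1 - A^-9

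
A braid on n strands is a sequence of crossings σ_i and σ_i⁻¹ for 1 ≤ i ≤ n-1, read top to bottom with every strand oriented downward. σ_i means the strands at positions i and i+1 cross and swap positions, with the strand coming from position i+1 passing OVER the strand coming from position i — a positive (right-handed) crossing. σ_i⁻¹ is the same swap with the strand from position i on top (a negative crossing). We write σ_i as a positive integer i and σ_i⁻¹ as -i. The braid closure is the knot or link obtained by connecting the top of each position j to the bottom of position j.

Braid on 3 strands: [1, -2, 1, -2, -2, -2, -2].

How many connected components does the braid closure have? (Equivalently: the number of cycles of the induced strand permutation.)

2

Derivation:
Track the strand permutation on 3 strands, starting from identity.
  step 1: s1 swaps positions 1,2 -> [2 1 3]
  step 2: s2^-1 swaps positions 2,3 -> [2 3 1]
  step 3: s1 swaps positions 1,2 -> [3 2 1]
  step 4: s2^-1 swaps positions 2,3 -> [3 1 2]
  step 5: s2^-1 swaps positions 2,3 -> [3 2 1]
  step 6: s2^-1 swaps positions 2,3 -> [3 1 2]
  step 7: s2^-1 swaps positions 2,3 -> [3 2 1]
Final permutation (position -> original strand): [3 2 1]
Closure components = cycle count of this permutation = 2.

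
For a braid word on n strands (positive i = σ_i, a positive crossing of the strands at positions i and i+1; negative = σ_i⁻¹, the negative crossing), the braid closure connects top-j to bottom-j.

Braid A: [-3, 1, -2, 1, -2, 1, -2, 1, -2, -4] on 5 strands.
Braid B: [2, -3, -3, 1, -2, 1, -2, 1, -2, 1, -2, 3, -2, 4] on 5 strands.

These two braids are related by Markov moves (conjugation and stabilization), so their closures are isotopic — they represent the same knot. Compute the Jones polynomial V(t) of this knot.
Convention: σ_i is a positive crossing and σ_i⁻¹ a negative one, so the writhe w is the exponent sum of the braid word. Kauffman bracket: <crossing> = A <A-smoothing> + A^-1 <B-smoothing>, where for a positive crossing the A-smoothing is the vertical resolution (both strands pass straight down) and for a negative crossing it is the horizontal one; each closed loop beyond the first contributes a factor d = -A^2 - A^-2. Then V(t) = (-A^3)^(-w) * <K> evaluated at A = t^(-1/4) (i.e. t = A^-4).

Markov-equivalent braids have isotopic closures, hence identical knot invariants. Strip the Markov moves from each word to reach a common short braid β, then compute V(t) once on β.
Braid A: s3^-1 s1 s2^-1 s1 s2^-1 s1 s2^-1 s1 s2^-1 s4^-1 on 5 strands reduces by inverse Markov moves (closure unchanged at each step):
  Destabilize: the word has the form β·s4^-1 where s4^-1 occurs only as the final letter (β ∈ B_4); drop it and the last strand → 4 strands.
Reduced to β = s3^-1 s1 s2^-1 s1 s2^-1 s1 s2^-1 s1 s2^-1 on 4 strands, 9 crossings.
Braid B: s2 s3^-1 s3^-1 s1 s2^-1 s1 s2^-1 s1 s2^-1 s1 s2^-1 s3 s2^-1 s4 on 5 strands reduces by inverse Markov moves (closure unchanged at each step):
  Destabilize: the word has the form β·s4 where s4 occurs only as the final letter (β ∈ B_4); drop it and the last strand → 4 strands.
  Deconjugate: the word is γ·β·γ⁻¹ with γ = s2 s3^-1 (prefix) and γ⁻¹ = s3 s2^-1 (suffix); strip both.
Reduced to β = s3^-1 s1 s2^-1 s1 s2^-1 s1 s2^-1 s1 s2^-1 on 4 strands, 9 crossings.
Both give the same β = s3^-1 s1 s2^-1 s1 s2^-1 s1 s2^-1 s1 s2^-1 on 4 strands, so one state sum suffices:
Braid: s3^-1 s1 s2^-1 s1 s2^-1 s1 s2^-1 s1 s2^-1 on 4 strands, 9 crossings.
Writhe w = (#positive) - (#negative) = 4 - 5 = -1.
State-sum expansion of <K>. There are 2^9 = 512 states.
For each crossing: s=0 is the vertical smoothing, s=1 horizontal. Crossing k contributes A^(sign_k * (1 - 2*s_k)); loop factor d = -A^2 - A^-2.
Tabulate the states by total A-exponent and number of loops L (A-exp: L × count):
  A^9: L=5 ×1
  A^7: L=4 ×8, L=6 ×1
  A^5: L=3 ×28, L=5 ×8
  A^3: L=2 ×52, L=4 ×32
  A^1: L=1 ×45, L=3 ×77, L=5 ×4
  A^-1: L=2 ×97, L=4 ×29
  A^-3: L=3 ×80, L=5 ×4
  A^-5: L=4 ×36
  A^-7: L=5 ×9
  A^-9: L=6 ×1
Each group contributes A^e * Σ count * d^(L-1):
Powers of d = -A^2 - A^-2: d^2 = A^4 + 2 + A^-4; d^3 = -A^6 - 3*A^2 - 3*A^-2 - A^-6; d^4 = A^8 + 4*A^4 + 6 + 4*A^-4 + A^-8; d^5 = -A^10 - 5*A^6 - 10*A^2 - 10*A^-2 - 5*A^-6 - A^-10.
  A^9 * (d^4) = A^17 + 4*A^13 + 6*A^9 + 4*A^5 + A
  A^7 * (8*d^3 + d^5) = -A^17 - 13*A^13 - 34*A^9 - 34*A^5 - 13*A - A^-3
  A^5 * (28*d^2 + 8*d^4) = 8*A^13 + 60*A^9 + 104*A^5 + 60*A + 8*A^-3
  A^3 * (52*d + 32*d^3) = -32*A^9 - 148*A^5 - 148*A - 32*A^-3
  A^1 * (45 + 77*d^2 + 4*d^4) = 4*A^9 + 93*A^5 + 223*A + 93*A^-3 + 4*A^-7
  A^-1 * (97*d + 29*d^3) = -29*A^5 - 184*A - 184*A^-3 - 29*A^-7
  A^-3 * (80*d^2 + 4*d^4) = 4*A^5 + 96*A + 184*A^-3 + 96*A^-7 + 4*A^-11
  A^-5 * (36*d^3) = -36*A - 108*A^-3 - 108*A^-7 - 36*A^-11
  A^-7 * (9*d^4) = 9*A + 36*A^-3 + 54*A^-7 + 36*A^-11 + 9*A^-15
  A^-9 * (d^5) = -A - 5*A^-3 - 10*A^-7 - 10*A^-11 - 5*A^-15 - A^-19
Summing the groups: <K> = -A^13 + 4*A^9 - 6*A^5 + 7*A - 9*A^-3 + 7*A^-7 - 6*A^-11 + 4*A^-15 - A^-19
Normalise by the writhe: (-A^3)^(-w) = (-A^3)^(1) = -A^3, so f(A) = -A^3 * <K> = A^16 - 4*A^12 + 6*A^8 - 7*A^4 + 9 - 7*A^-4 + 6*A^-8 - 4*A^-12 + A^-16.
Substitute A = t^(-1/4), i.e. A^e → t^(-e/4): V(t) = t^4 - 4*t^3 + 6*t^2 - 7*t + 9 - 7*t^-1 + 6*t^-2 - 4*t^-3 + t^-4

Answer: t^4 - 4*t^3 + 6*t^2 - 7*t + 9 - 7*t^-1 + 6*t^-2 - 4*t^-3 + t^-4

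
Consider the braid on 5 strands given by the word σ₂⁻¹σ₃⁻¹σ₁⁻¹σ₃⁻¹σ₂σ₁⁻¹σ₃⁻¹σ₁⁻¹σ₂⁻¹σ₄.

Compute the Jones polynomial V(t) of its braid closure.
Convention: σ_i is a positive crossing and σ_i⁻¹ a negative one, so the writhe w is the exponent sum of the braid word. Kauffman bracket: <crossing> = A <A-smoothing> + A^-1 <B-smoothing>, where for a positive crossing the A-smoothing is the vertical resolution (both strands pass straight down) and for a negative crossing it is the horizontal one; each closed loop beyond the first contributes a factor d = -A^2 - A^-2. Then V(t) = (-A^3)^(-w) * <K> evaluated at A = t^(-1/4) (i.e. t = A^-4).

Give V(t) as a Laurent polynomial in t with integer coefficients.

t^-2 - 2*t^-3 + 5*t^-4 - 5*t^-5 + 6*t^-6 - 6*t^-7 + 4*t^-8 - 3*t^-9 + t^-10

Derivation:
The presented braid s2^-1 s3^-1 s1^-1 s3^-1 s2 s1^-1 s3^-1 s1^-1 s2^-1 s4 on 5 strands reduces by inverse Markov moves (closure unchanged at each step):
  Destabilize: the word has the form β·s4 where s4 occurs only as the final letter (β ∈ B_4); drop it and the last strand → 4 strands.
Reduced to β = s2^-1 s3^-1 s1^-1 s3^-1 s2 s1^-1 s3^-1 s1^-1 s2^-1 on 4 strands, 9 crossings.
Compute on β:
Braid: s2^-1 s3^-1 s1^-1 s3^-1 s2 s1^-1 s3^-1 s1^-1 s2^-1 on 4 strands, 9 crossings.
Writhe w = (#positive) - (#negative) = 1 - 8 = -7.
State-sum expansion of <K>. There are 2^9 = 512 states.
Each crossing splits two ways (0=vertical, 1=horizontal). The state's weight is A^(#A-smoothings - #B-smoothings) * d^(loops - 1).
Tabulate the states by total A-exponent and number of loops L (A-exp: L × count):
  A^9: L=6 ×1
  A^7: L=5 ×9
  A^5: L=4 ×35, L=6 ×1
  A^3: L=3 ×74, L=5 ×10
  A^1: L=2 ×85, L=4 ×41
  A^-1: L=1 ×42, L=3 ×80, L=5 ×4
  A^-3: L=2 ×65, L=4 ×19
  A^-5: L=1 ×9, L=3 ×26, L=5 ×1
  A^-7: L=2 ×6, L=4 ×3
  A^-9: L=3 ×1
Each group contributes A^e * Σ count * d^(L-1):
Powers of d = -A^2 - A^-2: d^2 = A^4 + 2 + A^-4; d^3 = -A^6 - 3*A^2 - 3*A^-2 - A^-6; d^4 = A^8 + 4*A^4 + 6 + 4*A^-4 + A^-8; d^5 = -A^10 - 5*A^6 - 10*A^2 - 10*A^-2 - 5*A^-6 - A^-10.
  A^9 * (d^5) = -A^19 - 5*A^15 - 10*A^11 - 10*A^7 - 5*A^3 - A^-1
  A^7 * (9*d^4) = 9*A^15 + 36*A^11 + 54*A^7 + 36*A^3 + 9*A^-1
  A^5 * (35*d^3 + d^5) = -A^15 - 40*A^11 - 115*A^7 - 115*A^3 - 40*A^-1 - A^-5
  A^3 * (74*d^2 + 10*d^4) = 10*A^11 + 114*A^7 + 208*A^3 + 114*A^-1 + 10*A^-5
  A^1 * (85*d + 41*d^3) = -41*A^7 - 208*A^3 - 208*A^-1 - 41*A^-5
  A^-1 * (42 + 80*d^2 + 4*d^4) = 4*A^7 + 96*A^3 + 226*A^-1 + 96*A^-5 + 4*A^-9
  A^-3 * (65*d + 19*d^3) = -19*A^3 - 122*A^-1 - 122*A^-5 - 19*A^-9
  A^-5 * (9 + 26*d^2 + d^4) = A^3 + 30*A^-1 + 67*A^-5 + 30*A^-9 + A^-13
  A^-7 * (6*d + 3*d^3) = -3*A^-1 - 15*A^-5 - 15*A^-9 - 3*A^-13
  A^-9 * (d^2) = A^-5 + 2*A^-9 + A^-13
Summing the groups: <K> = -A^19 + 3*A^15 - 4*A^11 + 6*A^7 - 6*A^3 + 5*A^-1 - 5*A^-5 + 2*A^-9 - A^-13
Normalise by the writhe: (-A^3)^(-w) = (-A^3)^(7) = -A^21, so f(A) = -A^21 * <K> = A^40 - 3*A^36 + 4*A^32 - 6*A^28 + 6*A^24 - 5*A^20 + 5*A^16 - 2*A^12 + A^8.
Substitute A = t^(-1/4), i.e. A^e → t^(-e/4): V(t) = t^-2 - 2*t^-3 + 5*t^-4 - 5*t^-5 + 6*t^-6 - 6*t^-7 + 4*t^-8 - 3*t^-9 + t^-10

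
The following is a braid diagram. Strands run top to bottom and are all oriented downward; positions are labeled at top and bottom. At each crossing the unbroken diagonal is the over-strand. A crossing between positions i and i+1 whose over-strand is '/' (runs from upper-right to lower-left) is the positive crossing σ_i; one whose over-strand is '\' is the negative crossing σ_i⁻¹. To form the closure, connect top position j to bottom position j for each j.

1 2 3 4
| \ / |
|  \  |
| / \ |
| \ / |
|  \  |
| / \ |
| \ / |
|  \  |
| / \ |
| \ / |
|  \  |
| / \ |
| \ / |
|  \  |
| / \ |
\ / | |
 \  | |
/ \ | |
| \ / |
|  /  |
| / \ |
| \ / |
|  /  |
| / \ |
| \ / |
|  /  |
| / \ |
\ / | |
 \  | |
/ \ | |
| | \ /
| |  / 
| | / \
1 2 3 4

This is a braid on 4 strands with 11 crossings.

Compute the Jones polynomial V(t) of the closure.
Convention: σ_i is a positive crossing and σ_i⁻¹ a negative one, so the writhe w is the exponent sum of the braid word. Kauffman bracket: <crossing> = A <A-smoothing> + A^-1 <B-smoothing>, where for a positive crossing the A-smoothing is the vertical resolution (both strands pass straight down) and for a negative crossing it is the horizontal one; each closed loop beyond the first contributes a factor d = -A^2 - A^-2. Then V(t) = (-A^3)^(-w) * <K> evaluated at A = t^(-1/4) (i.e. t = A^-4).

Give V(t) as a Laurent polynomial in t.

-1 + 2*t^-1 - 2*t^-2 + 4*t^-3 - 3*t^-4 + 3*t^-5 - 2*t^-6 + t^-7 - t^-8

Derivation:
Reading the diagram top to bottom ('/'-over between positions i,i+1 = s_i, '\'-over = s_i^-1): braid word = s2^-1 s2^-1 s2^-1 s2^-1 s2^-1 s1^-1 s2 s2 s2 s1^-1 s3.
The presented braid s2^-1 s2^-1 s2^-1 s2^-1 s2^-1 s1^-1 s2 s2 s2 s1^-1 s3 on 4 strands reduces by inverse Markov moves (closure unchanged at each step):
  Destabilize: the word has the form β·s3 where s3 occurs only as the final letter (β ∈ B_3); drop it and the last strand → 3 strands.
Reduced to β = s2^-1 s2^-1 s2^-1 s2^-1 s2^-1 s1^-1 s2 s2 s2 s1^-1 on 3 strands, 10 crossings.
Compute on β:
Braid: s2^-1 s2^-1 s2^-1 s2^-1 s2^-1 s1^-1 s2 s2 s2 s1^-1 on 3 strands, 10 crossings.
Writhe w = (#positive) - (#negative) = 3 - 7 = -4.
Enumerate smoothing states for the bracket polynomial. There are 2^10 = 1024 states.
For each crossing: s=0 is the vertical smoothing, s=1 horizontal. Crossing k contributes A^(sign_k * (1 - 2*s_k)); loop factor d = -A^2 - A^-2.
Tabulate the states by total A-exponent and number of loops L (A-exp: L × count):
  A^10: L=6 ×1
  A^8: L=5 ×10
  A^6: L=4 ×35, L=6 ×10
  A^4: L=3 ×60, L=5 ×50, L=7 ×10
  A^2: L=2 ×55, L=4 ×100, L=6 ×50, L=8 ×5
  A^0: L=1 ×25, L=3 ×101, L=5 ×100, L=7 ×25, L=9 ×1
  A^-2: L=2 ×55, L=4 ×100, L=6 ×50, L=8 ×5
  A^-4: L=1 ×6, L=3 ×54, L=5 ×50, L=7 ×10
  A^-6: L=2 ×9, L=4 ×26, L=6 ×10
  A^-8: L=3 ×5, L=5 ×5
  A^-10: L=4 ×1
Each group contributes A^e * Σ count * d^(L-1):
Powers of d = -A^2 - A^-2: d^2 = A^4 + 2 + A^-4; d^3 = -A^6 - 3*A^2 - 3*A^-2 - A^-6; d^4 = A^8 + 4*A^4 + 6 + 4*A^-4 + A^-8; d^5 = -A^10 - 5*A^6 - 10*A^2 - 10*A^-2 - 5*A^-6 - A^-10; d^6 = A^12 + 6*A^8 + 15*A^4 + 20 + 15*A^-4 + 6*A^-8 + A^-12; d^7 = -A^14 - 7*A^10 - 21*A^6 - 35*A^2 - 35*A^-2 - 21*A^-6 - 7*A^-10 - A^-14; d^8 = A^16 + 8*A^12 + 28*A^8 + 56*A^4 + 70 + 56*A^-4 + 28*A^-8 + 8*A^-12 + A^-16.
  A^10 * (d^5) = -A^20 - 5*A^16 - 10*A^12 - 10*A^8 - 5*A^4 - 1
  A^8 * (10*d^4) = 10*A^16 + 40*A^12 + 60*A^8 + 40*A^4 + 10
  A^6 * (35*d^3 + 10*d^5) = -10*A^16 - 85*A^12 - 205*A^8 - 205*A^4 - 85 - 10*A^-4
  A^4 * (60*d^2 + 50*d^4 + 10*d^6) = 10*A^16 + 110*A^12 + 410*A^8 + 620*A^4 + 410 + 110*A^-4 + 10*A^-8
  A^2 * (55*d + 100*d^3 + 50*d^5 + 5*d^7) = -5*A^16 - 85*A^12 - 455*A^8 - 1030*A^4 - 1030 - 455*A^-4 - 85*A^-8 - 5*A^-12
  A^0 * (25 + 101*d^2 + 100*d^4 + 25*d^6 + d^8) = A^16 + 33*A^12 + 278*A^8 + 932*A^4 + 1397 + 932*A^-4 + 278*A^-8 + 33*A^-12 + A^-16
  A^-2 * (55*d + 100*d^3 + 50*d^5 + 5*d^7) = -5*A^12 - 85*A^8 - 455*A^4 - 1030 - 1030*A^-4 - 455*A^-8 - 85*A^-12 - 5*A^-16
  A^-4 * (6 + 54*d^2 + 50*d^4 + 10*d^6) = 10*A^8 + 110*A^4 + 404 + 614*A^-4 + 404*A^-8 + 110*A^-12 + 10*A^-16
  A^-6 * (9*d + 26*d^3 + 10*d^5) = -10*A^4 - 76 - 187*A^-4 - 187*A^-8 - 76*A^-12 - 10*A^-16
  A^-8 * (5*d^2 + 5*d^4) = 5 + 25*A^-4 + 40*A^-8 + 25*A^-12 + 5*A^-16
  A^-10 * (d^3) = -A^-4 - 3*A^-8 - 3*A^-12 - A^-16
Summing the groups: <K> = -A^20 + A^16 - 2*A^12 + 3*A^8 - 3*A^4 + 4 - 2*A^-4 + 2*A^-8 - A^-12
Normalise by the writhe: (-A^3)^(-w) = (-A^3)^(4) = A^12, so f(A) = A^12 * <K> = -A^32 + A^28 - 2*A^24 + 3*A^20 - 3*A^16 + 4*A^12 - 2*A^8 + 2*A^4 - 1.
Substitute A = t^(-1/4), i.e. A^e → t^(-e/4): V(t) = -1 + 2*t^-1 - 2*t^-2 + 4*t^-3 - 3*t^-4 + 3*t^-5 - 2*t^-6 + t^-7 - t^-8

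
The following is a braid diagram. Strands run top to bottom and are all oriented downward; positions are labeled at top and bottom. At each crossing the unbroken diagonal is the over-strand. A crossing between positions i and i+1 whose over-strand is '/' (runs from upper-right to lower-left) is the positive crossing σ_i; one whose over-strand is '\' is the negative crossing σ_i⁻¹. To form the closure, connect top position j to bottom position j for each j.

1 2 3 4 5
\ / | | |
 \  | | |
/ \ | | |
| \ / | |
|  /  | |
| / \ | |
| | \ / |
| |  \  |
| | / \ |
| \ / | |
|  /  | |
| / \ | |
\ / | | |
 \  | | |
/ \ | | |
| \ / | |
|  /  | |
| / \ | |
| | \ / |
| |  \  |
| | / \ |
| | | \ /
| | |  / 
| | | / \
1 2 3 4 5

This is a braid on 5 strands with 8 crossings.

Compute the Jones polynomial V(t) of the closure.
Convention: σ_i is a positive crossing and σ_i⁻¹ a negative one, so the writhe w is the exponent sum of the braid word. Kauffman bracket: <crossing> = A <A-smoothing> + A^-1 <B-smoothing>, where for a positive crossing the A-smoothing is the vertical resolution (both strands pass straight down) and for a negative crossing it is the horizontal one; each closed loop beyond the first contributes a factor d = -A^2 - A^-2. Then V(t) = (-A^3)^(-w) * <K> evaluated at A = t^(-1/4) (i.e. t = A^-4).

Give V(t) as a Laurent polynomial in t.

Reading the diagram top to bottom ('/'-over between positions i,i+1 = s_i, '\'-over = s_i^-1): braid word = s1^-1 s2 s3^-1 s2 s1^-1 s2 s3^-1 s4.
The presented braid s1^-1 s2 s3^-1 s2 s1^-1 s2 s3^-1 s4 on 5 strands reduces by inverse Markov moves (closure unchanged at each step):
  Destabilize: the word has the form β·s4 where s4 occurs only as the final letter (β ∈ B_4); drop it and the last strand → 4 strands.
Reduced to β = s1^-1 s2 s3^-1 s2 s1^-1 s2 s3^-1 on 4 strands, 7 crossings.
Compute on β:
Braid: s1^-1 s2 s3^-1 s2 s1^-1 s2 s3^-1 on 4 strands, 7 crossings.
Writhe w = (#positive) - (#negative) = 3 - 4 = -1.
Computing the Kauffman bracket via state sum. There are 2^7 = 128 states.
For each crossing: s=0 is the vertical smoothing, s=1 horizontal. Crossing k contributes A^(sign_k * (1 - 2*s_k)); loop factor d = -A^2 - A^-2.
Tabulate the states by total A-exponent and number of loops L (A-exp: L × count):
  A^7: L=4 ×1
  A^5: L=3 ×7
  A^3: L=2 ×19, L=4 ×2
  A^1: L=1 ×21, L=3 ×14
  A^-1: L=2 ×32, L=4 ×3
  A^-3: L=3 ×21
  A^-5: L=4 ×7
  A^-7: L=5 ×1
Each group contributes A^e * Σ count * d^(L-1):
Powers of d = -A^2 - A^-2: d^2 = A^4 + 2 + A^-4; d^3 = -A^6 - 3*A^2 - 3*A^-2 - A^-6; d^4 = A^8 + 4*A^4 + 6 + 4*A^-4 + A^-8.
  A^7 * (d^3) = -A^13 - 3*A^9 - 3*A^5 - A
  A^5 * (7*d^2) = 7*A^9 + 14*A^5 + 7*A
  A^3 * (19*d + 2*d^3) = -2*A^9 - 25*A^5 - 25*A - 2*A^-3
  A^1 * (21 + 14*d^2) = 14*A^5 + 49*A + 14*A^-3
  A^-1 * (32*d + 3*d^3) = -3*A^5 - 41*A - 41*A^-3 - 3*A^-7
  A^-3 * (21*d^2) = 21*A + 42*A^-3 + 21*A^-7
  A^-5 * (7*d^3) = -7*A - 21*A^-3 - 21*A^-7 - 7*A^-11
  A^-7 * (d^4) = A + 4*A^-3 + 6*A^-7 + 4*A^-11 + A^-15
Summing the groups: <K> = -A^13 + 2*A^9 - 3*A^5 + 4*A - 4*A^-3 + 3*A^-7 - 3*A^-11 + A^-15
Normalise by the writhe: (-A^3)^(-w) = (-A^3)^(1) = -A^3, so f(A) = -A^3 * <K> = A^16 - 2*A^12 + 3*A^8 - 4*A^4 + 4 - 3*A^-4 + 3*A^-8 - A^-12.
Substitute A = t^(-1/4), i.e. A^e → t^(-e/4): V(t) = -t^3 + 3*t^2 - 3*t + 4 - 4*t^-1 + 3*t^-2 - 2*t^-3 + t^-4

Answer: -t^3 + 3*t^2 - 3*t + 4 - 4*t^-1 + 3*t^-2 - 2*t^-3 + t^-4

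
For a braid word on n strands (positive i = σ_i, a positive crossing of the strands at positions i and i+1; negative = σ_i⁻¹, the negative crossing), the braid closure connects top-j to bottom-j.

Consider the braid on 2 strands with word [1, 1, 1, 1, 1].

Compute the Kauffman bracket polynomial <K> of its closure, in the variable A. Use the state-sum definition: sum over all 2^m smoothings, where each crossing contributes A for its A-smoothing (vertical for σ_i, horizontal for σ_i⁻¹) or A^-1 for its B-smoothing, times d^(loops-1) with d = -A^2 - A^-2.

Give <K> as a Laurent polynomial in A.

-A^7 - A^-1 + A^-5 - A^-9 + A^-13

Derivation:
Braid: s1 s1 s1 s1 s1 on 2 strands, 5 crossings.
Writhe w = (#positive) - (#negative) = 5 - 0 = 5.
Enumerate smoothing states for the bracket polynomial. There are 2^5 = 32 states.
Each crossing splits two ways (0=vertical, 1=horizontal). The state's weight is A^(#A-smoothings - #B-smoothings) * d^(loops - 1).
  state 00000: A-exp=+5, loops=2, term = A^5 * d^1
  state 00001: A-exp=+3, loops=1, term = A^3 * d^0
  state 00010: A-exp=+3, loops=1, term = A^3 * d^0
  state 00011: A-exp=+1, loops=2, term = A^1 * d^1
  state 00100: A-exp=+3, loops=1, term = A^3 * d^0
  state 00101: A-exp=+1, loops=2, term = A^1 * d^1
  state 00110: A-exp=+1, loops=2, term = A^1 * d^1
  state 00111: A-exp=-1, loops=3, term = A^-1 * d^2
  state 01000: A-exp=+3, loops=1, term = A^3 * d^0
  state 01001: A-exp=+1, loops=2, term = A^1 * d^1
  state 01010: A-exp=+1, loops=2, term = A^1 * d^1
  state 01011: A-exp=-1, loops=3, term = A^-1 * d^2
  state 01100: A-exp=+1, loops=2, term = A^1 * d^1
  state 01101: A-exp=-1, loops=3, term = A^-1 * d^2
  state 01110: A-exp=-1, loops=3, term = A^-1 * d^2
  state 01111: A-exp=-3, loops=4, term = A^-3 * d^3
  state 10000: A-exp=+3, loops=1, term = A^3 * d^0
  state 10001: A-exp=+1, loops=2, term = A^1 * d^1
  state 10010: A-exp=+1, loops=2, term = A^1 * d^1
  state 10011: A-exp=-1, loops=3, term = A^-1 * d^2
  state 10100: A-exp=+1, loops=2, term = A^1 * d^1
  state 10101: A-exp=-1, loops=3, term = A^-1 * d^2
  state 10110: A-exp=-1, loops=3, term = A^-1 * d^2
  state 10111: A-exp=-3, loops=4, term = A^-3 * d^3
  state 11000: A-exp=+1, loops=2, term = A^1 * d^1
  state 11001: A-exp=-1, loops=3, term = A^-1 * d^2
  state 11010: A-exp=-1, loops=3, term = A^-1 * d^2
  state 11011: A-exp=-3, loops=4, term = A^-3 * d^3
  state 11100: A-exp=-1, loops=3, term = A^-1 * d^2
  state 11101: A-exp=-3, loops=4, term = A^-3 * d^3
  state 11110: A-exp=-3, loops=4, term = A^-3 * d^3
  state 11111: A-exp=-5, loops=5, term = A^-5 * d^4
Collect the terms by A-exponent (count of states per loop number):
Powers of d = -A^2 - A^-2: d^2 = A^4 + 2 + A^-4; d^3 = -A^6 - 3*A^2 - 3*A^-2 - A^-6; d^4 = A^8 + 4*A^4 + 6 + 4*A^-4 + A^-8.
  A^5 * (d) = -A^7 - A^3
  A^3 * (5) = 5*A^3
  A^1 * (10*d) = -10*A^3 - 10*A^-1
  A^-1 * (10*d^2) = 10*A^3 + 20*A^-1 + 10*A^-5
  A^-3 * (5*d^3) = -5*A^3 - 15*A^-1 - 15*A^-5 - 5*A^-9
  A^-5 * (d^4) = A^3 + 4*A^-1 + 6*A^-5 + 4*A^-9 + A^-13
Summing the groups: <K> = -A^7 - A^-1 + A^-5 - A^-9 + A^-13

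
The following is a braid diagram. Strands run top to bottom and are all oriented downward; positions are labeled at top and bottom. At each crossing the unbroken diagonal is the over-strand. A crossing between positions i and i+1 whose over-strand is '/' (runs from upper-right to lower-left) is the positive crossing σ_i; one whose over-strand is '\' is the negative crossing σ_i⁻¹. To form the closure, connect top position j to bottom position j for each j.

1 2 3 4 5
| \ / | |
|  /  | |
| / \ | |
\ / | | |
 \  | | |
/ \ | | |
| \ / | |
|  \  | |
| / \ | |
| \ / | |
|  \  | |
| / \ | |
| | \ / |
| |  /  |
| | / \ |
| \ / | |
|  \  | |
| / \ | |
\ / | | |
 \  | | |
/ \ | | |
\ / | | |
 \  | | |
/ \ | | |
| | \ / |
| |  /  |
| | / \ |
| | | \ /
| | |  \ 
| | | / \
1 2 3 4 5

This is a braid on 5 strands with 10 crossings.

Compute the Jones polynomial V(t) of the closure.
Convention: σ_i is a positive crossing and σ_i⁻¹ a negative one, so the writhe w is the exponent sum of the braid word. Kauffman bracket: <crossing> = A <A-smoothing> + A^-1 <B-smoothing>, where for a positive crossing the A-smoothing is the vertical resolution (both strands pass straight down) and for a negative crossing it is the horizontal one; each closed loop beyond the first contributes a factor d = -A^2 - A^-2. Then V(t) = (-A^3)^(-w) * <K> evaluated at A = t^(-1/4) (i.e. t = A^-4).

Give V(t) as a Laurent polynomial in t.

Reading the diagram top to bottom ('/'-over between positions i,i+1 = s_i, '\'-over = s_i^-1): braid word = s2 s1^-1 s2^-1 s2^-1 s3 s2^-1 s1^-1 s1^-1 s3 s4^-1.
The presented braid s2 s1^-1 s2^-1 s2^-1 s3 s2^-1 s1^-1 s1^-1 s3 s4^-1 on 5 strands reduces by inverse Markov moves (closure unchanged at each step):
  Destabilize: the word has the form β·s4^-1 where s4^-1 occurs only as the final letter (β ∈ B_4); drop it and the last strand → 4 strands.
Reduced to β = s2 s1^-1 s2^-1 s2^-1 s3 s2^-1 s1^-1 s1^-1 s3 on 4 strands, 9 crossings.
Compute on β:
Braid: s2 s1^-1 s2^-1 s2^-1 s3 s2^-1 s1^-1 s1^-1 s3 on 4 strands, 9 crossings.
Writhe w = (#positive) - (#negative) = 3 - 6 = -3.
State-sum expansion of <K>. There are 2^9 = 512 states.
Each crossing splits two ways (0=vertical, 1=horizontal). The state's weight is A^(#A-smoothings - #B-smoothings) * d^(loops - 1).
Tabulate the states by total A-exponent and number of loops L (A-exp: L × count):
  A^9: L=6 ×1
  A^7: L=5 ×9
  A^5: L=4 ×35, L=6 ×1
  A^3: L=3 ×73, L=5 ×11
  A^1: L=2 ×82, L=4 ×43, L=6 ×1
  A^-1: L=1 ×40, L=3 ×79, L=5 ×7
  A^-3: L=2 ×63, L=4 ×21
  A^-5: L=1 ×9, L=3 ×26, L=5 ×1
  A^-7: L=2 ×6, L=4 ×3
  A^-9: L=3 ×1
Each group contributes A^e * Σ count * d^(L-1):
Powers of d = -A^2 - A^-2: d^2 = A^4 + 2 + A^-4; d^3 = -A^6 - 3*A^2 - 3*A^-2 - A^-6; d^4 = A^8 + 4*A^4 + 6 + 4*A^-4 + A^-8; d^5 = -A^10 - 5*A^6 - 10*A^2 - 10*A^-2 - 5*A^-6 - A^-10.
  A^9 * (d^5) = -A^19 - 5*A^15 - 10*A^11 - 10*A^7 - 5*A^3 - A^-1
  A^7 * (9*d^4) = 9*A^15 + 36*A^11 + 54*A^7 + 36*A^3 + 9*A^-1
  A^5 * (35*d^3 + d^5) = -A^15 - 40*A^11 - 115*A^7 - 115*A^3 - 40*A^-1 - A^-5
  A^3 * (73*d^2 + 11*d^4) = 11*A^11 + 117*A^7 + 212*A^3 + 117*A^-1 + 11*A^-5
  A^1 * (82*d + 43*d^3 + d^5) = -A^11 - 48*A^7 - 221*A^3 - 221*A^-1 - 48*A^-5 - A^-9
  A^-1 * (40 + 79*d^2 + 7*d^4) = 7*A^7 + 107*A^3 + 240*A^-1 + 107*A^-5 + 7*A^-9
  A^-3 * (63*d + 21*d^3) = -21*A^3 - 126*A^-1 - 126*A^-5 - 21*A^-9
  A^-5 * (9 + 26*d^2 + d^4) = A^3 + 30*A^-1 + 67*A^-5 + 30*A^-9 + A^-13
  A^-7 * (6*d + 3*d^3) = -3*A^-1 - 15*A^-5 - 15*A^-9 - 3*A^-13
  A^-9 * (d^2) = A^-5 + 2*A^-9 + A^-13
Summing the groups: <K> = -A^19 + 3*A^15 - 4*A^11 + 5*A^7 - 6*A^3 + 5*A^-1 - 4*A^-5 + 2*A^-9 - A^-13
Normalise by the writhe: (-A^3)^(-w) = (-A^3)^(3) = -A^9, so f(A) = -A^9 * <K> = A^28 - 3*A^24 + 4*A^20 - 5*A^16 + 6*A^12 - 5*A^8 + 4*A^4 - 2 + A^-4.
Substitute A = t^(-1/4), i.e. A^e → t^(-e/4): V(t) = t - 2 + 4*t^-1 - 5*t^-2 + 6*t^-3 - 5*t^-4 + 4*t^-5 - 3*t^-6 + t^-7

Answer: t - 2 + 4*t^-1 - 5*t^-2 + 6*t^-3 - 5*t^-4 + 4*t^-5 - 3*t^-6 + t^-7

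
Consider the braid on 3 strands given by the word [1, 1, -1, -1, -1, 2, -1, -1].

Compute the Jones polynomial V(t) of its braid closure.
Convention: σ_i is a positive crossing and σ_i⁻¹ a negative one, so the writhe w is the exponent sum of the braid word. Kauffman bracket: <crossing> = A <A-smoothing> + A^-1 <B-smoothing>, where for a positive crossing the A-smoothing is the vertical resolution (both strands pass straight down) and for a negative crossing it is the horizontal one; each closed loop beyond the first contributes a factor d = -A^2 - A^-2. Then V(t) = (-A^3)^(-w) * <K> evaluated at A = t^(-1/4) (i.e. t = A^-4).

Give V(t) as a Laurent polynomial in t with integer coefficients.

t^-1 + t^-3 - t^-4

Derivation:
The presented braid s1 s1 s1^-1 s1^-1 s1^-1 s2 s1^-1 s1^-1 on 3 strands reduces by inverse Markov moves (closure unchanged at each step):
  Deconjugate: the word is γ·β·γ⁻¹ with γ = s1 s1 (prefix) and γ⁻¹ = s1^-1 s1^-1 (suffix); strip both.
  Destabilize: the word has the form β·s2 where s2 occurs only as the final letter (β ∈ B_2); drop it and the last strand → 2 strands.
Reduced to β = s1^-1 s1^-1 s1^-1 on 2 strands, 3 crossings.
Compute on β:
Braid: s1^-1 s1^-1 s1^-1 on 2 strands, 3 crossings.
Writhe w = (#positive) - (#negative) = 0 - 3 = -3.
Enumerate smoothing states for the bracket polynomial. There are 2^3 = 8 states.
Each crossing splits two ways (0=vertical, 1=horizontal). The state's weight is A^(#A-smoothings - #B-smoothings) * d^(loops - 1).
  state 000: A-exp=-3, loops=2, term = A^-3 * d^1
  state 001: A-exp=-1, loops=1, term = A^-1 * d^0
  state 010: A-exp=-1, loops=1, term = A^-1 * d^0
  state 011: A-exp=+1, loops=2, term = A^1 * d^1
  state 100: A-exp=-1, loops=1, term = A^-1 * d^0
  state 101: A-exp=+1, loops=2, term = A^1 * d^1
  state 110: A-exp=+1, loops=2, term = A^1 * d^1
  state 111: A-exp=+3, loops=3, term = A^3 * d^2
Collect the terms by A-exponent (count of states per loop number):
Powers of d = -A^2 - A^-2: d^2 = A^4 + 2 + A^-4.
  A^3 * (d^2) = A^7 + 2*A^3 + A^-1
  A^1 * (3*d) = -3*A^3 - 3*A^-1
  A^-1 * (3) = 3*A^-1
  A^-3 * (d) = -A^-1 - A^-5
Summing the groups: <K> = A^7 - A^3 - A^-5
Normalise by the writhe: (-A^3)^(-w) = (-A^3)^(3) = -A^9, so f(A) = -A^9 * <K> = -A^16 + A^12 + A^4.
Substitute A = t^(-1/4), i.e. A^e → t^(-e/4): V(t) = t^-1 + t^-3 - t^-4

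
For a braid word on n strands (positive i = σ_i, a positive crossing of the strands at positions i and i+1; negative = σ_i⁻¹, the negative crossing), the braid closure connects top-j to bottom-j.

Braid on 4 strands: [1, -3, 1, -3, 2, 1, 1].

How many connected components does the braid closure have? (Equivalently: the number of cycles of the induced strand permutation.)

3

Derivation:
Track the strand permutation on 4 strands, starting from identity.
  step 1: s1 swaps positions 1,2 -> [2 1 3 4]
  step 2: s3^-1 swaps positions 3,4 -> [2 1 4 3]
  step 3: s1 swaps positions 1,2 -> [1 2 4 3]
  step 4: s3^-1 swaps positions 3,4 -> [1 2 3 4]
  step 5: s2 swaps positions 2,3 -> [1 3 2 4]
  step 6: s1 swaps positions 1,2 -> [3 1 2 4]
  step 7: s1 swaps positions 1,2 -> [1 3 2 4]
Final permutation (position -> original strand): [1 3 2 4]
Closure components = cycle count of this permutation = 3.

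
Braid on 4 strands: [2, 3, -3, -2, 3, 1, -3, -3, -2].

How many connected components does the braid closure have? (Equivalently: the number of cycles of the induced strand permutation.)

Track the strand permutation on 4 strands, starting from identity.
  step 1: s2 swaps positions 2,3 -> [1 3 2 4]
  step 2: s3 swaps positions 3,4 -> [1 3 4 2]
  step 3: s3^-1 swaps positions 3,4 -> [1 3 2 4]
  step 4: s2^-1 swaps positions 2,3 -> [1 2 3 4]
  step 5: s3 swaps positions 3,4 -> [1 2 4 3]
  step 6: s1 swaps positions 1,2 -> [2 1 4 3]
  step 7: s3^-1 swaps positions 3,4 -> [2 1 3 4]
  step 8: s3^-1 swaps positions 3,4 -> [2 1 4 3]
  step 9: s2^-1 swaps positions 2,3 -> [2 4 1 3]
Final permutation (position -> original strand): [2 4 1 3]
Closure components = cycle count of this permutation = 1.

Answer: 1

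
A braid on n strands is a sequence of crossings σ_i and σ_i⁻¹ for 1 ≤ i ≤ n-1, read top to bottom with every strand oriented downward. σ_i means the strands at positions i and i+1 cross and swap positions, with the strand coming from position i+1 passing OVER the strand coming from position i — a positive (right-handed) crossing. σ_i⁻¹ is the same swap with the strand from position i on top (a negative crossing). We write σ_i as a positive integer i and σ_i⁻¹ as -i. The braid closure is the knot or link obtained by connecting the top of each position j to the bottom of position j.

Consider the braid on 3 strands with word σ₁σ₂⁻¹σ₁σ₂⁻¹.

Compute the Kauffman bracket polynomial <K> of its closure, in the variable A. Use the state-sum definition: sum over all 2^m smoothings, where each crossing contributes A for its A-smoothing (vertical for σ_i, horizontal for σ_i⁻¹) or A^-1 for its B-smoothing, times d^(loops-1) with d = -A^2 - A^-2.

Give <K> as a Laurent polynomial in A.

A^8 - A^4 + 1 - A^-4 + A^-8

Derivation:
Braid: s1 s2^-1 s1 s2^-1 on 3 strands, 4 crossings.
Writhe w = (#positive) - (#negative) = 2 - 2 = 0.
Computing the Kauffman bracket via state sum. There are 2^4 = 16 states.
Each crossing splits two ways (0=vertical, 1=horizontal). The state's weight is A^(#A-smoothings - #B-smoothings) * d^(loops - 1).
  state 0000: A-exp=+0, loops=3, term = A^0 * d^2
  state 0001: A-exp=+2, loops=2, term = A^2 * d^1
  state 0010: A-exp=-2, loops=2, term = A^-2 * d^1
  state 0011: A-exp=+0, loops=1, term = A^0 * d^0
  state 0100: A-exp=+2, loops=2, term = A^2 * d^1
  state 0101: A-exp=+4, loops=3, term = A^4 * d^2
  state 0110: A-exp=+0, loops=1, term = A^0 * d^0
  state 0111: A-exp=+2, loops=2, term = A^2 * d^1
  state 1000: A-exp=-2, loops=2, term = A^-2 * d^1
  state 1001: A-exp=+0, loops=1, term = A^0 * d^0
  state 1010: A-exp=-4, loops=3, term = A^-4 * d^2
  state 1011: A-exp=-2, loops=2, term = A^-2 * d^1
  state 1100: A-exp=+0, loops=1, term = A^0 * d^0
  state 1101: A-exp=+2, loops=2, term = A^2 * d^1
  state 1110: A-exp=-2, loops=2, term = A^-2 * d^1
  state 1111: A-exp=+0, loops=1, term = A^0 * d^0
Collect the terms by A-exponent (count of states per loop number):
Powers of d = -A^2 - A^-2: d^2 = A^4 + 2 + A^-4.
  A^4 * (d^2) = A^8 + 2*A^4 + 1
  A^2 * (4*d) = -4*A^4 - 4
  A^0 * (5 + d^2) = A^4 + 7 + A^-4
  A^-2 * (4*d) = -4 - 4*A^-4
  A^-4 * (d^2) = 1 + 2*A^-4 + A^-8
Summing the groups: <K> = A^8 - A^4 + 1 - A^-4 + A^-8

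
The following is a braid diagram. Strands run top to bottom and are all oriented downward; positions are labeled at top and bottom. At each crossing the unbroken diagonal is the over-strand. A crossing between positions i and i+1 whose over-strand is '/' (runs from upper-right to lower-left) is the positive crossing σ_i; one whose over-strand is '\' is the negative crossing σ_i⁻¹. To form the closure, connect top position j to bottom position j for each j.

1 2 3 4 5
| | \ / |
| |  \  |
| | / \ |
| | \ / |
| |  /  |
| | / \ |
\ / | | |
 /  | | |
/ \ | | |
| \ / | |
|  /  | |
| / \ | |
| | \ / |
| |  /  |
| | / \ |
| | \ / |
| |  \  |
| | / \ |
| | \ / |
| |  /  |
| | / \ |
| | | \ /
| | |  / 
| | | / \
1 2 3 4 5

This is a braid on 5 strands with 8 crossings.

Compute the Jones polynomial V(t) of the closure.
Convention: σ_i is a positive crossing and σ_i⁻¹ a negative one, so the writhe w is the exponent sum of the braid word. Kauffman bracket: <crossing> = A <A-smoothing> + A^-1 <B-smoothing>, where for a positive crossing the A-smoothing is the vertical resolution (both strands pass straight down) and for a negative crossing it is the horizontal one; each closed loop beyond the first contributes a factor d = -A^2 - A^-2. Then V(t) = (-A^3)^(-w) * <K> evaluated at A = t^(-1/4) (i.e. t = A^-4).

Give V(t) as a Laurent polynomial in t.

Reading the diagram top to bottom ('/'-over between positions i,i+1 = s_i, '\'-over = s_i^-1): braid word = s3^-1 s3 s1 s2 s3 s3^-1 s3 s4.
The presented braid s3^-1 s3 s1 s2 s3 s3^-1 s3 s4 on 5 strands reduces by inverse Markov moves (closure unchanged at each step):
  Destabilize: the word has the form β·s4 where s4 occurs only as the final letter (β ∈ B_4); drop it and the last strand → 4 strands.
  Deconjugate: the word is γ·β·γ⁻¹ with γ = s3^-1 s3 (prefix) and γ⁻¹ = s3^-1 s3 (suffix); strip both.
Reduced to β = s1 s2 s3 on 4 strands, 3 crossings.
Compute on β:
Braid: s1 s2 s3 on 4 strands, 3 crossings.
Writhe w = (#positive) - (#negative) = 3 - 0 = 3.
Computing the Kauffman bracket via state sum. There are 2^3 = 8 states.
For each crossing: s=0 is the vertical smoothing, s=1 horizontal. Crossing k contributes A^(sign_k * (1 - 2*s_k)); loop factor d = -A^2 - A^-2.
  state 000: A-exp=+3, loops=4, term = A^3 * d^3
  state 001: A-exp=+1, loops=3, term = A^1 * d^2
  state 010: A-exp=+1, loops=3, term = A^1 * d^2
  state 011: A-exp=-1, loops=2, term = A^-1 * d^1
  state 100: A-exp=+1, loops=3, term = A^1 * d^2
  state 101: A-exp=-1, loops=2, term = A^-1 * d^1
  state 110: A-exp=-1, loops=2, term = A^-1 * d^1
  state 111: A-exp=-3, loops=1, term = A^-3 * d^0
Collect the terms by A-exponent (count of states per loop number):
Powers of d = -A^2 - A^-2: d^2 = A^4 + 2 + A^-4; d^3 = -A^6 - 3*A^2 - 3*A^-2 - A^-6.
  A^3 * (d^3) = -A^9 - 3*A^5 - 3*A - A^-3
  A^1 * (3*d^2) = 3*A^5 + 6*A + 3*A^-3
  A^-1 * (3*d) = -3*A - 3*A^-3
  A^-3 * (1) = A^-3
Summing the groups: <K> = -A^9
Normalise by the writhe: (-A^3)^(-w) = (-A^3)^(-3) = -A^-9, so f(A) = -A^-9 * <K> = 1.
Substitute A = t^(-1/4), i.e. A^e → t^(-e/4): V(t) = 1

Answer: 1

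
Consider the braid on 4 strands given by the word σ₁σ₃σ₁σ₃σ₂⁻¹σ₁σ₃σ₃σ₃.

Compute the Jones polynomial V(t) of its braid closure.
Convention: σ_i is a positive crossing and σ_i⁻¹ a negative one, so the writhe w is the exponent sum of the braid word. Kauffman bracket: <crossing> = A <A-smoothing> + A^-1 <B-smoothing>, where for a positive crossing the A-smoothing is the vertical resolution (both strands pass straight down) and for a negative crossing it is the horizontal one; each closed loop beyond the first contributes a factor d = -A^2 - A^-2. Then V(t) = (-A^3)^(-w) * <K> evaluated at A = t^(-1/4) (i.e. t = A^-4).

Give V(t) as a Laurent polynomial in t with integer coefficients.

t^11 - 2*t^10 + 2*t^9 - 3*t^8 + 2*t^7 - 2*t^6 + 2*t^5 + t^3

Derivation:
Braid: s1 s3 s1 s3 s2^-1 s1 s3 s3 s3 on 4 strands, 9 crossings.
Writhe w = (#positive) - (#negative) = 8 - 1 = 7.
State-sum expansion of <K>. There are 2^9 = 512 states.
For each crossing: s=0 is the vertical smoothing, s=1 horizontal. Crossing k contributes A^(sign_k * (1 - 2*s_k)); loop factor d = -A^2 - A^-2.
Tabulate the states by total A-exponent and number of loops L (A-exp: L × count):
  A^9: L=3 ×1
  A^7: L=2 ×8, L=4 ×1
  A^5: L=1 ×15, L=3 ×21
  A^3: L=2 ×60, L=4 ×24
  A^1: L=3 ×110, L=5 ×16
  A^-1: L=4 ×120, L=6 ×6
  A^-3: L=5 ×83, L=7 ×1
  A^-5: L=6 ×36
  A^-7: L=7 ×9
  A^-9: L=8 ×1
Each group contributes A^e * Σ count * d^(L-1):
Powers of d = -A^2 - A^-2: d^2 = A^4 + 2 + A^-4; d^3 = -A^6 - 3*A^2 - 3*A^-2 - A^-6; d^4 = A^8 + 4*A^4 + 6 + 4*A^-4 + A^-8; d^5 = -A^10 - 5*A^6 - 10*A^2 - 10*A^-2 - 5*A^-6 - A^-10; d^6 = A^12 + 6*A^8 + 15*A^4 + 20 + 15*A^-4 + 6*A^-8 + A^-12; d^7 = -A^14 - 7*A^10 - 21*A^6 - 35*A^2 - 35*A^-2 - 21*A^-6 - 7*A^-10 - A^-14.
  A^9 * (d^2) = A^13 + 2*A^9 + A^5
  A^7 * (8*d + d^3) = -A^13 - 11*A^9 - 11*A^5 - A
  A^5 * (15 + 21*d^2) = 21*A^9 + 57*A^5 + 21*A
  A^3 * (60*d + 24*d^3) = -24*A^9 - 132*A^5 - 132*A - 24*A^-3
  A^1 * (110*d^2 + 16*d^4) = 16*A^9 + 174*A^5 + 316*A + 174*A^-3 + 16*A^-7
  A^-1 * (120*d^3 + 6*d^5) = -6*A^9 - 150*A^5 - 420*A - 420*A^-3 - 150*A^-7 - 6*A^-11
  A^-3 * (83*d^4 + d^6) = A^9 + 89*A^5 + 347*A + 518*A^-3 + 347*A^-7 + 89*A^-11 + A^-15
  A^-5 * (36*d^5) = -36*A^5 - 180*A - 360*A^-3 - 360*A^-7 - 180*A^-11 - 36*A^-15
  A^-7 * (9*d^6) = 9*A^5 + 54*A + 135*A^-3 + 180*A^-7 + 135*A^-11 + 54*A^-15 + 9*A^-19
  A^-9 * (d^7) = -A^5 - 7*A - 21*A^-3 - 35*A^-7 - 35*A^-11 - 21*A^-15 - 7*A^-19 - A^-23
Summing the groups: <K> = -A^9 - 2*A + 2*A^-3 - 2*A^-7 + 3*A^-11 - 2*A^-15 + 2*A^-19 - A^-23
Normalise by the writhe: (-A^3)^(-w) = (-A^3)^(-7) = -A^-21, so f(A) = -A^-21 * <K> = A^-12 + 2*A^-20 - 2*A^-24 + 2*A^-28 - 3*A^-32 + 2*A^-36 - 2*A^-40 + A^-44.
Substitute A = t^(-1/4), i.e. A^e → t^(-e/4): V(t) = t^11 - 2*t^10 + 2*t^9 - 3*t^8 + 2*t^7 - 2*t^6 + 2*t^5 + t^3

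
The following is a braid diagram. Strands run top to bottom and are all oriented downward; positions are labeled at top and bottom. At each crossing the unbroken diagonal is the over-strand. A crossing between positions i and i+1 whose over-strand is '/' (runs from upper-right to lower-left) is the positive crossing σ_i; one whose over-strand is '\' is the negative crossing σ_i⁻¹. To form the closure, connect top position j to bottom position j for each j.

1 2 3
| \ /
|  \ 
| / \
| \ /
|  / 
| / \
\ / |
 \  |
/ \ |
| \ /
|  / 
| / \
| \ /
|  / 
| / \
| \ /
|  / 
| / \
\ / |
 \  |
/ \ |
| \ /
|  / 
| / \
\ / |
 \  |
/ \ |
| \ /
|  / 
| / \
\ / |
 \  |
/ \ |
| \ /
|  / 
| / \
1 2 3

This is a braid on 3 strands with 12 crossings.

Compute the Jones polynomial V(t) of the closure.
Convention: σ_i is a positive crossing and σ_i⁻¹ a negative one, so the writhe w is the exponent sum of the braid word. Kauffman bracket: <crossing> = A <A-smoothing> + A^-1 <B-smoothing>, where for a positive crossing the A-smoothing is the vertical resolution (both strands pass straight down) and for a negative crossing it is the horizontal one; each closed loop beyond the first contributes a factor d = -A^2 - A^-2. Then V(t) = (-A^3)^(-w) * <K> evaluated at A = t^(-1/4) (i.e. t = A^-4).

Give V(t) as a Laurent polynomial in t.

Reading the diagram top to bottom ('/'-over between positions i,i+1 = s_i, '\'-over = s_i^-1): braid word = s2^-1 s2 s1^-1 s2 s2 s2 s1^-1 s2 s1^-1 s2 s1^-1 s2.
The presented braid s2^-1 s2 s1^-1 s2 s2 s2 s1^-1 s2 s1^-1 s2 s1^-1 s2 on 3 strands reduces by inverse Markov moves (closure unchanged at each step):
  Deconjugate: the word is γ·β·γ⁻¹ with γ = s2^-1 (prefix) and γ⁻¹ = s2 (suffix); strip both.
Reduced to β = s2 s1^-1 s2 s2 s2 s1^-1 s2 s1^-1 s2 s1^-1 on 3 strands, 10 crossings.
Compute on β:
Braid: s2 s1^-1 s2 s2 s2 s1^-1 s2 s1^-1 s2 s1^-1 on 3 strands, 10 crossings.
Writhe w = (#positive) - (#negative) = 6 - 4 = 2.
Computing the Kauffman bracket via state sum. There are 2^10 = 1024 states.
For each crossing: s=0 is the vertical smoothing, s=1 horizontal. Crossing k contributes A^(sign_k * (1 - 2*s_k)); loop factor d = -A^2 - A^-2.
Tabulate the states by total A-exponent and number of loops L (A-exp: L × count):
  A^10: L=5 ×1
  A^8: L=4 ×10
  A^6: L=3 ×42, L=5 ×3
  A^4: L=2 ×90, L=4 ×29, L=6 ×1
  A^2: L=1 ×87, L=3 ×110, L=5 ×13
  A^0: L=2 ×179, L=4 ×71, L=6 ×2
  A^-2: L=3 ×187, L=5 ×23
  A^-4: L=4 ×117, L=6 ×3
  A^-6: L=5 ×45
  A^-8: L=6 ×10
  A^-10: L=7 ×1
Each group contributes A^e * Σ count * d^(L-1):
Powers of d = -A^2 - A^-2: d^2 = A^4 + 2 + A^-4; d^3 = -A^6 - 3*A^2 - 3*A^-2 - A^-6; d^4 = A^8 + 4*A^4 + 6 + 4*A^-4 + A^-8; d^5 = -A^10 - 5*A^6 - 10*A^2 - 10*A^-2 - 5*A^-6 - A^-10; d^6 = A^12 + 6*A^8 + 15*A^4 + 20 + 15*A^-4 + 6*A^-8 + A^-12.
  A^10 * (d^4) = A^18 + 4*A^14 + 6*A^10 + 4*A^6 + A^2
  A^8 * (10*d^3) = -10*A^14 - 30*A^10 - 30*A^6 - 10*A^2
  A^6 * (42*d^2 + 3*d^4) = 3*A^14 + 54*A^10 + 102*A^6 + 54*A^2 + 3*A^-2
  A^4 * (90*d + 29*d^3 + d^5) = -A^14 - 34*A^10 - 187*A^6 - 187*A^2 - 34*A^-2 - A^-6
  A^2 * (87 + 110*d^2 + 13*d^4) = 13*A^10 + 162*A^6 + 385*A^2 + 162*A^-2 + 13*A^-6
  A^0 * (179*d + 71*d^3 + 2*d^5) = -2*A^10 - 81*A^6 - 412*A^2 - 412*A^-2 - 81*A^-6 - 2*A^-10
  A^-2 * (187*d^2 + 23*d^4) = 23*A^6 + 279*A^2 + 512*A^-2 + 279*A^-6 + 23*A^-10
  A^-4 * (117*d^3 + 3*d^5) = -3*A^6 - 132*A^2 - 381*A^-2 - 381*A^-6 - 132*A^-10 - 3*A^-14
  A^-6 * (45*d^4) = 45*A^2 + 180*A^-2 + 270*A^-6 + 180*A^-10 + 45*A^-14
  A^-8 * (10*d^5) = -10*A^2 - 50*A^-2 - 100*A^-6 - 100*A^-10 - 50*A^-14 - 10*A^-18
  A^-10 * (d^6) = A^2 + 6*A^-2 + 15*A^-6 + 20*A^-10 + 15*A^-14 + 6*A^-18 + A^-22
Summing the groups: <K> = A^18 - 4*A^14 + 7*A^10 - 10*A^6 + 14*A^2 - 14*A^-2 + 14*A^-6 - 11*A^-10 + 7*A^-14 - 4*A^-18 + A^-22
Normalise by the writhe: (-A^3)^(-w) = (-A^3)^(-2) = A^-6, so f(A) = A^-6 * <K> = A^12 - 4*A^8 + 7*A^4 - 10 + 14*A^-4 - 14*A^-8 + 14*A^-12 - 11*A^-16 + 7*A^-20 - 4*A^-24 + A^-28.
Substitute A = t^(-1/4), i.e. A^e → t^(-e/4): V(t) = t^7 - 4*t^6 + 7*t^5 - 11*t^4 + 14*t^3 - 14*t^2 + 14*t - 10 + 7*t^-1 - 4*t^-2 + t^-3

Answer: t^7 - 4*t^6 + 7*t^5 - 11*t^4 + 14*t^3 - 14*t^2 + 14*t - 10 + 7*t^-1 - 4*t^-2 + t^-3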